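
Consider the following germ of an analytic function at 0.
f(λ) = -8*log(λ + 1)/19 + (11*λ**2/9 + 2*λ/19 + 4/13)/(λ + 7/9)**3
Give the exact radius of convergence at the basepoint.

Denominator factor (λ + 7/9)^3: pole of order 3 at -7/9, modulus 7/9.
Branch term (-8/19)*log(1 - λ/(-1)): its argument vanishes at λ = -1, a logarithmic branch point, modulus 1.
The radius of convergence is the smallest modulus among the singular points: 7/9.

The radius of convergence is 7/9.


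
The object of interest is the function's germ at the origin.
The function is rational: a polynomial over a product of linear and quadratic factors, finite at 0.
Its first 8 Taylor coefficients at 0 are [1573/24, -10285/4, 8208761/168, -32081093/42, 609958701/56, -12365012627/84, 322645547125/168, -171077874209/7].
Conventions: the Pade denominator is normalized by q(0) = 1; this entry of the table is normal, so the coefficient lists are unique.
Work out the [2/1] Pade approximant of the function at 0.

The Pade approximant has numerator coefficients [1573/24, -1259125637/814092, 98772546961/11397288]; denominator coefficients [1, 1060532/67841].

Taylor coefficients needed (read off): a_0 = 1573/24, a_1 = -10285/4, a_2 = 8208761/168, a_3 = -32081093/42.
Write the denominator as Q(z) = 1 + q1*z. Requiring Q*f - P = O(z^4) with deg P <= 2 kills the coefficients of z^3..z^3 in Q*f:
  z^3: a_3 + q1*a_2 = 0, i.e. -32081093/42 + (8208761/168)*q1 = 0.
Solving this linear system: q1 = 1060532/67841.
The numerator is Q*f truncated at degree 2: P0 = a_0 = 1573/24; P1 = a_1 + q1*a_0 = -1259125637/814092; P2 = a_2 + q1*a_1 = 98772546961/11397288.


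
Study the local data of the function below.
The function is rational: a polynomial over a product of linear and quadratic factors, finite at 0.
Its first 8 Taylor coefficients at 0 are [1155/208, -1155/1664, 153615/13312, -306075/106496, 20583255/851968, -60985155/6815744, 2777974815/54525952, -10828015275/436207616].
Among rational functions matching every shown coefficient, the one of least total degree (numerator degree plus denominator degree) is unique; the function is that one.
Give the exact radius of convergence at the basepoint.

No rational of total degree below 2 reproduces all 8 coefficients; solving the [0/2] Pade equations on them gives f(v) = -35/(13*(v - 8/11)*(v + 2/3)), whose expansion matches every shown term.
Denominator factor (v - 8/11): pole of order 1 at 8/11, modulus 8/11.
Denominator factor (v + 2/3): pole of order 1 at -2/3, modulus 2/3.
The radius of convergence is the smallest modulus among the singular points: 2/3.

The radius of convergence is 2/3.


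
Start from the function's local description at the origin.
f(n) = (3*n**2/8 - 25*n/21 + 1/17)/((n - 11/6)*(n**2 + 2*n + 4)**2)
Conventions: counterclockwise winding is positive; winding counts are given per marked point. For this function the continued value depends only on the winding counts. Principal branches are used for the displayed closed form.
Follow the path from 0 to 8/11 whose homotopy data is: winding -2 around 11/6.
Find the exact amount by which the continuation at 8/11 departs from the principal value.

The function is rational, hence single-valued: continuing it around any pole returns the same value, so the difference is 0.

Continued minus principal equals 0.


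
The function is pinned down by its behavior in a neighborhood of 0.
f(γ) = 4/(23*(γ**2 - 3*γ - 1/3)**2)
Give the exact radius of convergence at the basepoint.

Denominator factor (γ**2 - 3*γ - 1/3)^2: discriminant 31/3, real irrational roots 3/2 + (1/6)*sqrt(93) and 3/2 - (1/6)*sqrt(93); poles of order 2, moduli 3/2 + (1/6)*sqrt(93) and -3/2 + (1/6)*sqrt(93).
The radius of convergence is the smallest modulus among the singular points: -3/2 + (1/6)*sqrt(93).

The radius of convergence is -3/2 + (1/6)*sqrt(93).


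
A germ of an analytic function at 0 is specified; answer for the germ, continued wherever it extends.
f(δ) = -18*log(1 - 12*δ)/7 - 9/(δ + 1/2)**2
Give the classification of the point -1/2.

The point is a pole of order 2.

The denominator factor δ + 1/2 vanishes at -1/2 and appears to the power 2; the numerator there equals -9, nonzero, and no other factor vanishes.
The branch terms are analytic at this point.
Hence a pole whose order is the multiplicity, 2.


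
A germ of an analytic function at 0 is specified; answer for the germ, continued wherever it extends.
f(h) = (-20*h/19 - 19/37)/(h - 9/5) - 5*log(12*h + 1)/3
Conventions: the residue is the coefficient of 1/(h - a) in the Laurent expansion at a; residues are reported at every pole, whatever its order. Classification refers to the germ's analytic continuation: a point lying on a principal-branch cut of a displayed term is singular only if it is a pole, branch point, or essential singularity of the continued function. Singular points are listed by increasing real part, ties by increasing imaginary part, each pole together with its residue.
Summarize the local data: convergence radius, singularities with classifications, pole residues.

Denominator factor (h - 9/5): pole of order 1 at 9/5, modulus 9/5.
Branch term (-5/3)*log(1 - h/(-1/12)): its argument vanishes at h = -1/12, a logarithmic branch point, modulus 1/12.
The radius of convergence is the smallest modulus among the singular points: 1/12.
The branch term is analytic at 9/5 and contributes nothing to the residue; only the rational part matters.
At the order-1 pole 9/5 set g(h) = (h - (9/5))*(rational part) = -20*h/19 - 19/37.
Simple pole: residue = g(a) at a = 9/5, which is -1693/703.
List the singular points by increasing real part (a conjugate pair: the negative imaginary part first).

Radius of convergence at 0: 1/12.
At -1/12: a logarithmic branch point.
At 9/5: a pole of order 1; residue -1693/703.


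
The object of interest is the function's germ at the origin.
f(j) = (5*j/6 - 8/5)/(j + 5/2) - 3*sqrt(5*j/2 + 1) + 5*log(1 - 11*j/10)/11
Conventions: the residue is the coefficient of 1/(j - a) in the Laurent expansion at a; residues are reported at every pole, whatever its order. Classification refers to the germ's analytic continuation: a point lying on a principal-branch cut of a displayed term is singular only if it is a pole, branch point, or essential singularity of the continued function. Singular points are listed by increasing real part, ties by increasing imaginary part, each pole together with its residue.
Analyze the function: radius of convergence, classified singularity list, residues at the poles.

Denominator factor (j + 5/2): pole of order 1 at -5/2, modulus 5/2.
Branch term (5/11)*log(1 - j/(10/11)): its argument vanishes at j = 10/11, a logarithmic branch point, modulus 10/11.
Branch term (-3)*sqrt(1 - j/(-2/5)): its argument vanishes at j = -2/5, a square-root branch point, modulus 2/5.
The radius of convergence is the smallest modulus among the singular points: 2/5.
The branch terms are analytic at -5/2 and contribute nothing to the residue; only the rational part matters.
At the order-1 pole -5/2 set g(j) = (j - (-5/2))*(rational part) = 5*j/6 - 8/5.
Simple pole: residue = g(a) at a = -5/2, which is -221/60.
List the singular points by increasing real part (a conjugate pair: the negative imaginary part first).

Radius of convergence at 0: 2/5.
At -5/2: a pole of order 1; residue -221/60.
At -2/5: an algebraic (square-root) branch point.
At 10/11: a logarithmic branch point.


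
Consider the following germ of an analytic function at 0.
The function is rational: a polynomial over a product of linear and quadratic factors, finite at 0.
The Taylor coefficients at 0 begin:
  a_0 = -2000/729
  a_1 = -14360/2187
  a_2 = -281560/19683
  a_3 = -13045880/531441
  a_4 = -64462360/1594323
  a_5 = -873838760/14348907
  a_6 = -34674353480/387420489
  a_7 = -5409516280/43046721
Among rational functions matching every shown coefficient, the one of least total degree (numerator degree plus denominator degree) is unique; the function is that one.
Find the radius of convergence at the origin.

The radius of convergence is 9/10.

No rational of total degree below 5 reproduces all 8 coefficients; solving the [1/4] Pade equations on them gives f(r) = (3*r/25 + 2)/((r - 9/10)**3*(r + 1)), whose expansion matches every shown term.
Denominator factor (r - 9/10)^3: pole of order 3 at 9/10, modulus 9/10.
Denominator factor (r + 1): pole of order 1 at -1, modulus 1.
The radius of convergence is the smallest modulus among the singular points: 9/10.


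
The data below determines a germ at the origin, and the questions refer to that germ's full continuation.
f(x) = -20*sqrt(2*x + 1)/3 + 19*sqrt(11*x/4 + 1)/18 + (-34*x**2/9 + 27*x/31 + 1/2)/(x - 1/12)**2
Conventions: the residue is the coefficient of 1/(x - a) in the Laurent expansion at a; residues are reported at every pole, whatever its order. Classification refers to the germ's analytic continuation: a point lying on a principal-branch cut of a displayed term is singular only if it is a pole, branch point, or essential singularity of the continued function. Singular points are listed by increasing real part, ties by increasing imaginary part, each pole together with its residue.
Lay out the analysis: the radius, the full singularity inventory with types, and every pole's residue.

Radius of convergence at 0: 1/12.
At -1/2: an algebraic (square-root) branch point.
At -4/11: an algebraic (square-root) branch point.
At 1/12: a pole of order 2; residue 202/837.

Denominator factor (x - 1/12)^2: pole of order 2 at 1/12, modulus 1/12.
Branch term (19/18)*sqrt(1 - x/(-4/11)): its argument vanishes at x = -4/11, a square-root branch point, modulus 4/11.
Branch term (-20/3)*sqrt(1 - x/(-1/2)): its argument vanishes at x = -1/2, a square-root branch point, modulus 1/2.
The radius of convergence is the smallest modulus among the singular points: 1/12.
The branch terms are analytic at 1/12 and contribute nothing to the residue; only the rational part matters.
At the order-2 pole 1/12 set g(x) = (x - (1/12))^2*(rational part) = -34*x**2/9 + 27*x/31 + 1/2.
Order-2 pole: residue = g'(a); g'(1/12) = 202/837, so the residue is 202/837.
List the singular points by increasing real part (a conjugate pair: the negative imaginary part first).


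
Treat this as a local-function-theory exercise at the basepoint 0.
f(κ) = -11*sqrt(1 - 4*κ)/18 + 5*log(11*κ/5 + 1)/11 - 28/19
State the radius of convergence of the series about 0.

Branch term (-11/18)*sqrt(1 - κ/(1/4)): its argument vanishes at κ = 1/4, a square-root branch point, modulus 1/4.
Branch term (5/11)*log(1 - κ/(-5/11)): its argument vanishes at κ = -5/11, a logarithmic branch point, modulus 5/11.
The radius of convergence is the smallest modulus among the singular points: 1/4.

The radius of convergence is 1/4.


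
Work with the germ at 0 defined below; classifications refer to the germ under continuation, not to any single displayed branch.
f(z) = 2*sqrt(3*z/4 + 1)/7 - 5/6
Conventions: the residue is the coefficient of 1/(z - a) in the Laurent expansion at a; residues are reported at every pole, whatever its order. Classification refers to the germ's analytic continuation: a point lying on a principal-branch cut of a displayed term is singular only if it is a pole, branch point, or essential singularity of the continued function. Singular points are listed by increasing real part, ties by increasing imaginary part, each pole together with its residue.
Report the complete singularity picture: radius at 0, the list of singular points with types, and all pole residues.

Radius of convergence at 0: 4/3.
At -4/3: an algebraic (square-root) branch point.

Branch term (2/7)*sqrt(1 - z/(-4/3)): its argument vanishes at z = -4/3, a square-root branch point, modulus 4/3.
The radius of convergence is the smallest modulus among the singular points: 4/3.


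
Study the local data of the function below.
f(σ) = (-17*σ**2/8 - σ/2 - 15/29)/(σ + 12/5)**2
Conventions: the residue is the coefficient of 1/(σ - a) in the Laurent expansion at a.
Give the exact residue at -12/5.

At the order-2 pole -12/5 set g(σ) = (σ - (-12/5))^2*f(σ) = -17*σ**2/8 - σ/2 - 15/29.
Order-2 pole: residue = g'(a); g'(-12/5) = 97/10, so the residue is 97/10.

The residue is 97/10.


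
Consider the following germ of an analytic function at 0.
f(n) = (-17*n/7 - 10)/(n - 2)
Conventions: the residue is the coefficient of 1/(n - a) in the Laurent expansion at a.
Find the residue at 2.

The residue is -104/7.

At the order-1 pole 2 set g(n) = (n - (2))*f(n) = -17*n/7 - 10.
Simple pole: residue = g(a) at a = 2, which is -104/7.


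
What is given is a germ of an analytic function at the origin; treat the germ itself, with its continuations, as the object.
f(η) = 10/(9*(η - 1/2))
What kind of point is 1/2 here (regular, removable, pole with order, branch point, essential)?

The denominator factor η - 1/2 vanishes at 1/2 and appears to the power 1; the numerator there equals 10/9, nonzero, and no other factor vanishes.
Hence a pole whose order is the multiplicity, 1.

The point is a pole of order 1.


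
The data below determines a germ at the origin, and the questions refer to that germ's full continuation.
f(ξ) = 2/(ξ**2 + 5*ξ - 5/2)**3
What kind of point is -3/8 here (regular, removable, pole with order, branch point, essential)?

The point is a regular point.

Denominator factors: ξ**2 + 5*ξ - 5/2 = -271/64 at ξ = -3/8 — none vanishes.
So the germ continues analytically to -3/8.


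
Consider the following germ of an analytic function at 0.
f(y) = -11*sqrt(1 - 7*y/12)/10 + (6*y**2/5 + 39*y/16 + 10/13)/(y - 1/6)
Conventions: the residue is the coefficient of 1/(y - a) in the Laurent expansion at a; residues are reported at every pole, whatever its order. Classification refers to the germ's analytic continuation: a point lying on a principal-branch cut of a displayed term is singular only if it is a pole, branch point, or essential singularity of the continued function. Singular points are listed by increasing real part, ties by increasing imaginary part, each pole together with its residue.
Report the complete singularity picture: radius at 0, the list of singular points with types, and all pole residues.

Radius of convergence at 0: 1/6.
At 1/6: a pole of order 1; residue 7543/6240.
At 12/7: an algebraic (square-root) branch point.

Denominator factor (y - 1/6): pole of order 1 at 1/6, modulus 1/6.
Branch term (-11/10)*sqrt(1 - y/(12/7)): its argument vanishes at y = 12/7, a square-root branch point, modulus 12/7.
The radius of convergence is the smallest modulus among the singular points: 1/6.
The branch term is analytic at 1/6 and contributes nothing to the residue; only the rational part matters.
At the order-1 pole 1/6 set g(y) = (y - (1/6))*(rational part) = 6*y**2/5 + 39*y/16 + 10/13.
Simple pole: residue = g(a) at a = 1/6, which is 7543/6240.
List the singular points by increasing real part (a conjugate pair: the negative imaginary part first).


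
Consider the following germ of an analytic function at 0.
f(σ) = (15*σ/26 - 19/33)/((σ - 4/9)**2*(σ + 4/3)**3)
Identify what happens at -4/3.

The point is a pole of order 3.

The denominator factor σ + 4/3 vanishes at -4/3 and appears to the power 3; the numerator there equals -577/429, nonzero, and no other factor vanishes.
Hence a pole whose order is the multiplicity, 3.


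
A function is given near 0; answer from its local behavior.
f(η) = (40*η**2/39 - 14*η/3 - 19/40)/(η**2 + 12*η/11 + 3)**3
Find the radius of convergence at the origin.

Denominator factor (η**2 + 12*η/11 + 3)^3: discriminant -1308/121, complex-conjugate roots (-6/11) + ((1/11)*sqrt(327))*i and (-6/11) - ((1/11)*sqrt(327))*i; poles of order 3, moduli sqrt(3) and sqrt(3).
The radius of convergence is the smallest modulus among the singular points: sqrt(3).

The radius of convergence is sqrt(3).


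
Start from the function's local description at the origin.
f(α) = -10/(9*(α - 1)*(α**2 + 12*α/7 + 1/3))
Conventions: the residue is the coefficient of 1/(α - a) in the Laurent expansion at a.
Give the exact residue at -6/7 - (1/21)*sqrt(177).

The factor α**2 + 12*α/7 + 1/3 splits as (α - a)(α - a') with a = -6/7 - (1/21)*sqrt(177), a' = -6/7 + (1/21)*sqrt(177). At the order-1 pole a set g(α) = (α - a)*f(α) = [-10/(9*(α - 1))] / (α - a').
Simple pole: residue = g(a) at a = -6/7 - (1/21)*sqrt(177), which is 35/192 - (455/11328)*sqrt(177).

The residue is 35/192 - (455/11328)*sqrt(177).


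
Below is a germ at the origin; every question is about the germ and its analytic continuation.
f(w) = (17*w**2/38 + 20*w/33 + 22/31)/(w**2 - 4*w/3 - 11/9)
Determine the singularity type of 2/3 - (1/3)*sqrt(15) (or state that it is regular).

The denominator factor w**2 - 4*w/3 - 11/9 vanishes at 2/3 - (1/3)*sqrt(15) and appears to the power 1; the numerator there equals 4211/2046 - (754/1881)*sqrt(15), nonzero, and no other factor vanishes.
Hence a pole whose order is the multiplicity, 1.

The point is a pole of order 1.


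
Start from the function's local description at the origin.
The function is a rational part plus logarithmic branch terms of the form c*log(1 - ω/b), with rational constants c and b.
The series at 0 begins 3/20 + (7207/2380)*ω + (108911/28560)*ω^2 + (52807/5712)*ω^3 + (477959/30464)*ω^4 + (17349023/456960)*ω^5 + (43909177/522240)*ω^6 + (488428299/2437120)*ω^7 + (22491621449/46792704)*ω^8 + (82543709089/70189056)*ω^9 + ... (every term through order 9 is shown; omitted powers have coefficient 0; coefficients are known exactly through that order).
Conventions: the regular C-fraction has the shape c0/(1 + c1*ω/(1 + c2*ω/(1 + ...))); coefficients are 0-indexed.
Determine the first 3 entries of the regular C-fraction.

The regular C-fraction coefficients are [3/20, -7207/357, 64934329/3430532].

Taylor coefficients (read off): a_0 = 3/20, a_1 = 7207/2380, a_2 = 108911/28560.
c0 = a_0 = 3/20. Peel one level at a time: if S = 1 + c*ω/S' with S'(0) = 1, then c is the ω-coefficient of S and S' = c*ω/(S - 1).
S_1 = c0/f = 1 + (-7207/357)*ω + (64934329/169932)*ω^2 + ...; c1 = -7207/357.
S_2 = c1*ω/(S_1 - 1) = 1 + (64934329/3430532)*ω + ...; c2 = 64934329/3430532.


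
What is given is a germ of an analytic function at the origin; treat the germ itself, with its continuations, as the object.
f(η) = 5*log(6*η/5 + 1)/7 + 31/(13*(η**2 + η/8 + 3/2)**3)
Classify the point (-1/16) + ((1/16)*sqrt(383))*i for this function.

The denominator factor η**2 + η/8 + 3/2 vanishes at (-1/16) + ((1/16)*sqrt(383))*i and appears to the power 3; the numerator there equals 31/13, nonzero, and no other factor vanishes.
The branch terms are analytic at this point.
Hence a pole whose order is the multiplicity, 3.

The point is a pole of order 3.


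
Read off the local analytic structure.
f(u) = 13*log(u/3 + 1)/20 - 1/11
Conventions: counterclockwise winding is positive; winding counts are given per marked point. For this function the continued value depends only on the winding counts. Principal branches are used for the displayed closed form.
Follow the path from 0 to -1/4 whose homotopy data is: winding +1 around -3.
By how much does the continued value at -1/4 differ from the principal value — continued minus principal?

The rational part is single-valued and drops out of the difference; each branch term changes only by its own monodromy.
(13/20)*log(1 - u/(-3)): each positive loop around -3 adds 2*pi*i to the log, so winding +1 contributes (13/20)*(1)*2*pi*i = (13/10)*pi*i.
Summing the contributions at u = -1/4 gives (13/10)*pi*i.

Continued minus principal equals (13/10)*pi*i.


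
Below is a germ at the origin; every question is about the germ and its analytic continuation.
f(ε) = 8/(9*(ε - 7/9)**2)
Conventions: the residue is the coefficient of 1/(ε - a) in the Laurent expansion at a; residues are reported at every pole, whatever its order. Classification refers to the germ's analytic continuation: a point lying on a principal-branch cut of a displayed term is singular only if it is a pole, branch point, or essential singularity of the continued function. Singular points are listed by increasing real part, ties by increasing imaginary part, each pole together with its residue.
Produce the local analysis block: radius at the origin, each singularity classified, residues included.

Denominator factor (ε - 7/9)^2: pole of order 2 at 7/9, modulus 7/9.
The radius of convergence is the smallest modulus among the singular points: 7/9.
At the order-2 pole 7/9 set g(ε) = (ε - (7/9))^2*f(ε) = 8/9.
Order-2 pole: residue = g'(a); g'(7/9) = 0, so the residue is 0.

Radius of convergence at 0: 7/9.
At 7/9: a pole of order 2; residue 0.


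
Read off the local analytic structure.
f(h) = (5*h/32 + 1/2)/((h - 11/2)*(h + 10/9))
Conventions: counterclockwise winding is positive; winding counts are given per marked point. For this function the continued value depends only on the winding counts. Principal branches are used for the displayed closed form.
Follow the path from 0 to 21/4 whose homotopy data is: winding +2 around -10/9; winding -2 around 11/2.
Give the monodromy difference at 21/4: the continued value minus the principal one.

The function is rational, hence single-valued: continuing it around any pole returns the same value, so the difference is 0.

Continued minus principal equals 0.


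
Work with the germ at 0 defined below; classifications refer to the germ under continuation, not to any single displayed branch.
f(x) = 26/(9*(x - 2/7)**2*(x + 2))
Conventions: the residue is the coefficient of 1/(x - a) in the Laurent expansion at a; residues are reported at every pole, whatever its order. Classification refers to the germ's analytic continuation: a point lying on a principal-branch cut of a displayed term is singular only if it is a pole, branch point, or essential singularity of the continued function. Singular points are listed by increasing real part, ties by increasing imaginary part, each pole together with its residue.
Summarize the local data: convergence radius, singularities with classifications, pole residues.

Denominator factor (x - 2/7)^2: pole of order 2 at 2/7, modulus 2/7.
Denominator factor (x + 2): pole of order 1 at -2, modulus 2.
The radius of convergence is the smallest modulus among the singular points: 2/7.
At the order-1 pole -2 set g(x) = (x - (-2))*f(x) = 26/(9*(x - 2/7)**2).
Simple pole: residue = g(a) at a = -2, which is 637/1152.
At the order-2 pole 2/7 set g(x) = (x - (2/7))^2*f(x) = 26/(9*(x + 2)).
Order-2 pole: residue = g'(a); g'(2/7) = -637/1152, so the residue is -637/1152.
List the singular points by increasing real part (a conjugate pair: the negative imaginary part first).

Radius of convergence at 0: 2/7.
At -2: a pole of order 1; residue 637/1152.
At 2/7: a pole of order 2; residue -637/1152.


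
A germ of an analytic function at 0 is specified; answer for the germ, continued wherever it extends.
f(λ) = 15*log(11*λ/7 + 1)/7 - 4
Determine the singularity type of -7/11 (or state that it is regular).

The term (15/7)*log(1 - λ/(-7/11)) has argument 1 - -7/11/(-7/11) = 0 at -7/11: a logarithmic (infinitely-sheeted) branch point; the remaining terms are analytic or single-valued there.

The point is a logarithmic branch point.


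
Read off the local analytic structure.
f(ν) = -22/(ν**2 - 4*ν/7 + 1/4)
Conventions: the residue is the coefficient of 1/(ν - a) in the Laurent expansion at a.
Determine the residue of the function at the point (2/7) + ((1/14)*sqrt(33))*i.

The residue is ((14/3)*sqrt(33))*i.

The factor ν**2 - 4*ν/7 + 1/4 splits as (ν - a)(ν - a') with a = (2/7) + ((1/14)*sqrt(33))*i, a' = (2/7) - ((1/14)*sqrt(33))*i. At the order-1 pole a set g(ν) = (ν - a)*f(ν) = [-22] / (ν - a').
Simple pole: residue = g(a) at a = (2/7) + ((1/14)*sqrt(33))*i, which is ((14/3)*sqrt(33))*i.


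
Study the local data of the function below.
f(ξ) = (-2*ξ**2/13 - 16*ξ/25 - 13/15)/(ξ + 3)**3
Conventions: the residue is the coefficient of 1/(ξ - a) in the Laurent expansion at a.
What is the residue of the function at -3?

The residue is -2/13.

At the order-3 pole -3 set g(ξ) = (ξ - (-3))^3*f(ξ) = -2*ξ**2/13 - 16*ξ/25 - 13/15.
Order-3 pole: residue = g''(a)/2; g''(-3) = -4/13, so the residue is -2/13.


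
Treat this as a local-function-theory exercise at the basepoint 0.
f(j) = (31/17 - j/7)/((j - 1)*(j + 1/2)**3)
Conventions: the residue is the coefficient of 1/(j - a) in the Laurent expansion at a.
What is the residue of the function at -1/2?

At the order-3 pole -1/2 set g(j) = (j - (-1/2))^3*f(j) = (31/17 - j/7)/(j - 1).
Order-3 pole: residue = g''(a)/2; g''(-1/2) = -3200/3213, so the residue is -1600/3213.

The residue is -1600/3213.


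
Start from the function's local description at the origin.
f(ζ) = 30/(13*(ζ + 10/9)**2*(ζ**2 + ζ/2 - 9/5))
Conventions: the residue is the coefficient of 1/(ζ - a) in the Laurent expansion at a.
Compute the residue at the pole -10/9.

The residue is 8474625/2679508.

At the order-2 pole -10/9 set g(ζ) = (ζ - (-10/9))^2*f(ζ) = 30/(13*(ζ**2 + ζ/2 - 9/5)).
Order-2 pole: residue = g'(a); g'(-10/9) = 8474625/2679508, so the residue is 8474625/2679508.


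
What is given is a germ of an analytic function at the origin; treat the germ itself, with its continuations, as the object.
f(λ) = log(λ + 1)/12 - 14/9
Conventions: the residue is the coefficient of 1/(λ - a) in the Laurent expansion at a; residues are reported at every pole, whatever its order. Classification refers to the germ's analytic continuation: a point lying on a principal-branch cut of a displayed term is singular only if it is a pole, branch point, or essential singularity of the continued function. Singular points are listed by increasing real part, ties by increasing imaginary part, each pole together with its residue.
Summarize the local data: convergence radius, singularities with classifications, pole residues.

Radius of convergence at 0: 1.
At -1: a logarithmic branch point.

Branch term (1/12)*log(1 - λ/(-1)): its argument vanishes at λ = -1, a logarithmic branch point, modulus 1.
The radius of convergence is the smallest modulus among the singular points: 1.


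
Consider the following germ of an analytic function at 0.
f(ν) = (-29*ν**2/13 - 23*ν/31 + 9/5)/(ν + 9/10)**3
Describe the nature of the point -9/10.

The point is a pole of order 3.

The denominator factor ν + 9/10 vanishes at -9/10 and appears to the power 3; the numerator there equals 26631/40300, nonzero, and no other factor vanishes.
Hence a pole whose order is the multiplicity, 3.


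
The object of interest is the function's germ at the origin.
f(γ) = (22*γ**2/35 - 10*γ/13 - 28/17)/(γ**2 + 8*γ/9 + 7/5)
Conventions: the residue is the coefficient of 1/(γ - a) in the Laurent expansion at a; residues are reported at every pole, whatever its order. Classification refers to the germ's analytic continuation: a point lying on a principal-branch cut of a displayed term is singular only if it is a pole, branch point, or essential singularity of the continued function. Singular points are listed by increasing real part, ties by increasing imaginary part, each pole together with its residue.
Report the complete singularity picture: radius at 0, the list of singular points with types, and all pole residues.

Radius of convergence at 0: (1/5)*sqrt(35).
At (-4/9) - ((1/45)*sqrt(2435))*i: a pole of order 1; residue (-2719/4095) - ((3033767/169512525)*sqrt(2435))*i.
At (-4/9) + ((1/45)*sqrt(2435))*i: a pole of order 1; residue (-2719/4095) + ((3033767/169512525)*sqrt(2435))*i.

Denominator factor (γ**2 + 8*γ/9 + 7/5): discriminant -1948/405, complex-conjugate roots (-4/9) + ((1/45)*sqrt(2435))*i and (-4/9) - ((1/45)*sqrt(2435))*i; poles of order 1, moduli (1/5)*sqrt(35) and (1/5)*sqrt(35).
The radius of convergence is the smallest modulus among the singular points: (1/5)*sqrt(35).
The factor γ**2 + 8*γ/9 + 7/5 splits as (γ - a)(γ - a') with a = (-4/9) - ((1/45)*sqrt(2435))*i, a' = (-4/9) + ((1/45)*sqrt(2435))*i. At the order-1 pole a set g(γ) = (γ - a)*f(γ) = [22*γ**2/35 - 10*γ/13 - 28/17] / (γ - a').
Simple pole: residue = g(a) at a = (-4/9) - ((1/45)*sqrt(2435))*i, which is (-2719/4095) - ((3033767/169512525)*sqrt(2435))*i.
The factor γ**2 + 8*γ/9 + 7/5 splits as (γ - a)(γ - a') with a = (-4/9) + ((1/45)*sqrt(2435))*i, a' = (-4/9) - ((1/45)*sqrt(2435))*i. At the order-1 pole a set g(γ) = (γ - a)*f(γ) = [22*γ**2/35 - 10*γ/13 - 28/17] / (γ - a').
Simple pole: residue = g(a) at a = (-4/9) + ((1/45)*sqrt(2435))*i, which is (-2719/4095) + ((3033767/169512525)*sqrt(2435))*i.
List the singular points by increasing real part (a conjugate pair: the negative imaginary part first).


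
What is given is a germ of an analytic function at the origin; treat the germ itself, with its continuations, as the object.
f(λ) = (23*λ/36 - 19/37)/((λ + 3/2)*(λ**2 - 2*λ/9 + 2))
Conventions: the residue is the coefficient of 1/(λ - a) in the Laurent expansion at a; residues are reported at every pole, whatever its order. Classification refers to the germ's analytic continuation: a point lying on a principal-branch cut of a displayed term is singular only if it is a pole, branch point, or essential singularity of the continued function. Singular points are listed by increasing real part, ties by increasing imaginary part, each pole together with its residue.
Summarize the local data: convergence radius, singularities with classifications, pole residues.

Denominator factor (λ**2 - 2*λ/9 + 2): discriminant -644/81, complex-conjugate roots (1/9) + ((1/9)*sqrt(161))*i and (1/9) - ((1/9)*sqrt(161))*i; poles of order 1, moduli sqrt(2) and sqrt(2).
Denominator factor (λ + 3/2): pole of order 1 at -3/2, modulus 3/2.
The radius of convergence is the smallest modulus among the singular points: sqrt(2).
At the order-1 pole -3/2 set g(λ) = (λ - (-3/2))*f(λ) = (23*λ/36 - 19/37)/(λ**2 - 2*λ/9 + 2).
Simple pole: residue = g(a) at a = -3/2, which is -1307/4070.
The factor λ**2 - 2*λ/9 + 2 splits as (λ - a)(λ - a') with a = (1/9) - ((1/9)*sqrt(161))*i, a' = (1/9) + ((1/9)*sqrt(161))*i. At the order-1 pole a set g(λ) = (λ - a)*f(λ) = [(23*λ/36 - 19/37)/(λ + 3/2)] / (λ - a').
Simple pole: residue = g(a) at a = (1/9) - ((1/9)*sqrt(161))*i, which is (1307/8140) + ((4451/1310540)*sqrt(161))*i.
The factor λ**2 - 2*λ/9 + 2 splits as (λ - a)(λ - a') with a = (1/9) + ((1/9)*sqrt(161))*i, a' = (1/9) - ((1/9)*sqrt(161))*i. At the order-1 pole a set g(λ) = (λ - a)*f(λ) = [(23*λ/36 - 19/37)/(λ + 3/2)] / (λ - a').
Simple pole: residue = g(a) at a = (1/9) + ((1/9)*sqrt(161))*i, which is (1307/8140) - ((4451/1310540)*sqrt(161))*i.
List the singular points by increasing real part (a conjugate pair: the negative imaginary part first).

Radius of convergence at 0: sqrt(2).
At -3/2: a pole of order 1; residue -1307/4070.
At (1/9) - ((1/9)*sqrt(161))*i: a pole of order 1; residue (1307/8140) + ((4451/1310540)*sqrt(161))*i.
At (1/9) + ((1/9)*sqrt(161))*i: a pole of order 1; residue (1307/8140) - ((4451/1310540)*sqrt(161))*i.


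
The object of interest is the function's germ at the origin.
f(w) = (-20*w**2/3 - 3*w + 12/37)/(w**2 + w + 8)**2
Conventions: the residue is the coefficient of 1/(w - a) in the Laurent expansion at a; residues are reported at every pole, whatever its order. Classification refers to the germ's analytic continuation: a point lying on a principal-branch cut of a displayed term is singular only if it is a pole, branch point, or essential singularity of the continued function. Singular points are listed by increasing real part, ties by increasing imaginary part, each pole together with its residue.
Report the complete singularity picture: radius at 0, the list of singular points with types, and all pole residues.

Denominator factor (w**2 + w + 8)^2: discriminant -31, complex-conjugate roots (-1/2) + ((1/2)*sqrt(31))*i and (-1/2) - ((1/2)*sqrt(31))*i; poles of order 2, moduli (2)*sqrt(2) and (2)*sqrt(2).
The radius of convergence is the smallest modulus among the singular points: (2)*sqrt(2).
The factor w**2 + w + 8 splits as (w - a)(w - a') with a = (-1/2) - ((1/2)*sqrt(31))*i, a' = (-1/2) + ((1/2)*sqrt(31))*i. At the order-2 pole a set g(w) = (w - a)^2*f(w) = [-20*w**2/3 - 3*w + 12/37] / (w - a')^2.
Order-2 pole: residue = g'(a); g'((-1/2) - ((1/2)*sqrt(31))*i) = -((11435/106671)*sqrt(31))*i, so the residue is -((11435/106671)*sqrt(31))*i.
The factor w**2 + w + 8 splits as (w - a)(w - a') with a = (-1/2) + ((1/2)*sqrt(31))*i, a' = (-1/2) - ((1/2)*sqrt(31))*i. At the order-2 pole a set g(w) = (w - a)^2*f(w) = [-20*w**2/3 - 3*w + 12/37] / (w - a')^2.
Order-2 pole: residue = g'(a); g'((-1/2) + ((1/2)*sqrt(31))*i) = ((11435/106671)*sqrt(31))*i, so the residue is ((11435/106671)*sqrt(31))*i.
List the singular points by increasing real part (a conjugate pair: the negative imaginary part first).

Radius of convergence at 0: (2)*sqrt(2).
At (-1/2) - ((1/2)*sqrt(31))*i: a pole of order 2; residue -((11435/106671)*sqrt(31))*i.
At (-1/2) + ((1/2)*sqrt(31))*i: a pole of order 2; residue ((11435/106671)*sqrt(31))*i.


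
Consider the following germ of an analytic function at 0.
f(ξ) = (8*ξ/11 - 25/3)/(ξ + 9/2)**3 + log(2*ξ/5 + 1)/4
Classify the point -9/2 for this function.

The denominator factor ξ + 9/2 vanishes at -9/2 and appears to the power 3; the numerator there equals -383/33, nonzero, and no other factor vanishes.
The branch terms are analytic at this point.
Hence a pole whose order is the multiplicity, 3.

The point is a pole of order 3.


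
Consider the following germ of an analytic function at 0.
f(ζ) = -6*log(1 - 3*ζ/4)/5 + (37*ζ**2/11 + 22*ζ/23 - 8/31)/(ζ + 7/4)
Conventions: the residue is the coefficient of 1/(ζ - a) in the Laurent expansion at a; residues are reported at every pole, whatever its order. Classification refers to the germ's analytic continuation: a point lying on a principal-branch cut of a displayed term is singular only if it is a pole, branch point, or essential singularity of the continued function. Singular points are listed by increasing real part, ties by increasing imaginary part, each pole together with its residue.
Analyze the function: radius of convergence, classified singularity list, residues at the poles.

Radius of convergence at 0: 4/3.
At -7/4: a pole of order 1; residue 1050229/125488.
At 4/3: a logarithmic branch point.

Denominator factor (ζ + 7/4): pole of order 1 at -7/4, modulus 7/4.
Branch term (-6/5)*log(1 - ζ/(4/3)): its argument vanishes at ζ = 4/3, a logarithmic branch point, modulus 4/3.
The radius of convergence is the smallest modulus among the singular points: 4/3.
The branch term is analytic at -7/4 and contributes nothing to the residue; only the rational part matters.
At the order-1 pole -7/4 set g(ζ) = (ζ - (-7/4))*(rational part) = 37*ζ**2/11 + 22*ζ/23 - 8/31.
Simple pole: residue = g(a) at a = -7/4, which is 1050229/125488.
List the singular points by increasing real part (a conjugate pair: the negative imaginary part first).


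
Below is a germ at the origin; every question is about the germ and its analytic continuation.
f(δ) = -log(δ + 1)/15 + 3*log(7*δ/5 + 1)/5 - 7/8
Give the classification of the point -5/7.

The term (3/5)*log(1 - δ/(-5/7)) has argument 1 - -5/7/(-5/7) = 0 at -5/7: a logarithmic (infinitely-sheeted) branch point; the remaining terms are analytic or single-valued there.

The point is a logarithmic branch point.


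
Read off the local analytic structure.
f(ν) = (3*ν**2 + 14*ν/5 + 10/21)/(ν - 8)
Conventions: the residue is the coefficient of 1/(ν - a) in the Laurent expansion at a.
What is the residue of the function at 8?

At the order-1 pole 8 set g(ν) = (ν - (8))*f(ν) = 3*ν**2 + 14*ν/5 + 10/21.
Simple pole: residue = g(a) at a = 8, which is 22562/105.

The residue is 22562/105.


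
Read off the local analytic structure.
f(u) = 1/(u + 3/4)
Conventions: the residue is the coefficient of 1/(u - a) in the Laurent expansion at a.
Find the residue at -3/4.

At the order-1 pole -3/4 set g(u) = (u - (-3/4))*f(u) = 1.
Simple pole: residue = g(a) at a = -3/4, which is 1.

The residue is 1.


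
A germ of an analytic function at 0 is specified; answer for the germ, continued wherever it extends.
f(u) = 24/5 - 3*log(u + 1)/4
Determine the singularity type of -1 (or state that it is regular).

The point is a logarithmic branch point.

The term (-3/4)*log(1 - u/(-1)) has argument 1 - -1/(-1) = 0 at -1: a logarithmic (infinitely-sheeted) branch point; the remaining terms are analytic or single-valued there.


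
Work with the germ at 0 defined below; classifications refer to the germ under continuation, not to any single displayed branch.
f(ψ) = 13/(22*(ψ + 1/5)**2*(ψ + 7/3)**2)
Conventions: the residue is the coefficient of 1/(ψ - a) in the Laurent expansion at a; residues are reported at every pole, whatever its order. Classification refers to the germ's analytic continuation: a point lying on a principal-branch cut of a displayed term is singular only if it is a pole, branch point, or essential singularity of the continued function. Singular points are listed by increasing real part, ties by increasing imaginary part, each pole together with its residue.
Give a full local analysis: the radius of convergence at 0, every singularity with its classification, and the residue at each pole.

Radius of convergence at 0: 1/5.
At -7/3: a pole of order 2; residue 43875/360448.
At -1/5: a pole of order 2; residue -43875/360448.

Denominator factor (ψ + 1/5)^2: pole of order 2 at -1/5, modulus 1/5.
Denominator factor (ψ + 7/3)^2: pole of order 2 at -7/3, modulus 7/3.
The radius of convergence is the smallest modulus among the singular points: 1/5.
At the order-2 pole -7/3 set g(ψ) = (ψ - (-7/3))^2*f(ψ) = 13/(22*(ψ + 1/5)**2).
Order-2 pole: residue = g'(a); g'(-7/3) = 43875/360448, so the residue is 43875/360448.
At the order-2 pole -1/5 set g(ψ) = (ψ - (-1/5))^2*f(ψ) = 13/(22*(ψ + 7/3)**2).
Order-2 pole: residue = g'(a); g'(-1/5) = -43875/360448, so the residue is -43875/360448.
List the singular points by increasing real part (a conjugate pair: the negative imaginary part first).


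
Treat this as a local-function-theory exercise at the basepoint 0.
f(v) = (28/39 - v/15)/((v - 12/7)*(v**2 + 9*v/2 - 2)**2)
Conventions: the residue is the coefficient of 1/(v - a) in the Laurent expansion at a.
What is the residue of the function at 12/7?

At the order-1 pole 12/7 set g(v) = (v - (12/7))*f(v) = (28/39 - v/15)/(v**2 + 9*v/2 - 2)**2.
Simple pole: residue = g(a) at a = 12/7, which is 35329/4382040.

The residue is 35329/4382040.


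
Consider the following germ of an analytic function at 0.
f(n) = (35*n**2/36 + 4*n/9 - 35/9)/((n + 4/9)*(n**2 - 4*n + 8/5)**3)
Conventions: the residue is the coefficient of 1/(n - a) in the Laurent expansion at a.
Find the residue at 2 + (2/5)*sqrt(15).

The factor n**2 - 4*n + 8/5 splits as (n - a)(n - a') with a = 2 + (2/5)*sqrt(15), a' = 2 - (2/5)*sqrt(15). At the order-3 pole a set g(n) = (n - a)^3*f(n) = [(35*n**2/36 + 4*n/9 - 35/9)/(n + 4/9)] / (n - a')^3.
Order-3 pole: residue = g''(a)/2; g''(2 + (2/5)*sqrt(15)) = 258703875/3036027392 - (902571275/54648493056)*sqrt(15), so the residue is 258703875/6072054784 - (902571275/109296986112)*sqrt(15).

The residue is 258703875/6072054784 - (902571275/109296986112)*sqrt(15).


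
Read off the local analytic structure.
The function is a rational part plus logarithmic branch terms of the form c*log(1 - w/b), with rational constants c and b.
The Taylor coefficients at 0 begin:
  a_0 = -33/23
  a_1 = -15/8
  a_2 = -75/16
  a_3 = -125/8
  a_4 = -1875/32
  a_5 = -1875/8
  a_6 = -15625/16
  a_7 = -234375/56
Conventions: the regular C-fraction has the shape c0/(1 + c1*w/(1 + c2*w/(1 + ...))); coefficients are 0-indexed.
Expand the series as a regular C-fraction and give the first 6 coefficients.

The regular C-fraction coefficients are [-33/23, -115/88, -105/88, -110/63, -95/126, -42/19].

Taylor coefficients (read off): a_0 = -33/23, a_1 = -15/8, a_2 = -75/16, a_3 = -125/8, a_4 = -1875/32, a_5 = -1875/8.
c0 = a_0 = -33/23. Peel one level at a time: if S = 1 + c*w/S' with S'(0) = 1, then c is the w-coefficient of S and S' = c*w/(S - 1).
S_1 = c0/f = 1 + (-115/88)*w + (-12075/7744)*w^2 + ...; c1 = -115/88.
S_2 = c1*w/(S_1 - 1) = 1 + (-105/88)*w + (-25/12)*w^2 + ...; c2 = -105/88.
S_3 = c2*w/(S_2 - 1) = 1 + (-110/63)*w + (-5225/3969)*w^2 + ...; c3 = -110/63.
S_4 = c3*w/(S_3 - 1) = 1 + (-95/126)*w + (-5/3)*w^2 + ...; c4 = -95/126.
S_5 = c4*w/(S_4 - 1) = 1 + (-42/19)*w + ...; c5 = -42/19.
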